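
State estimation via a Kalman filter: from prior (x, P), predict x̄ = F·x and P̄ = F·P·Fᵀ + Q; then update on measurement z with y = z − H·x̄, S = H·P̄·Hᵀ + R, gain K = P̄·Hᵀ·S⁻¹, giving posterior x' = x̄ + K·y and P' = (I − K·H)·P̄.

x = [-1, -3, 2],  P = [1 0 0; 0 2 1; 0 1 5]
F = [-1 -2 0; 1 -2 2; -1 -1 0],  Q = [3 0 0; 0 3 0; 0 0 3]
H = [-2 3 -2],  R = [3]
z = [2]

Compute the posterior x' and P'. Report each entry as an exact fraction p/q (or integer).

x' = [2056/283, 2355/283, 1189/283]
P' = [2771/283 2449/283 940/283; 2449/283 2696/283 1499/283; 940/283 1499/283 1337/283]

x̄ = F·x = [7, 9, 4]
P̄ = F·P·Fᵀ + Q = [12 3 5; 3 24 1; 5 1 6]
y = z − H·x̄ = [-3]
S = H·P̄·Hᵀ + R = [283]
K = P̄·Hᵀ·S⁻¹ = [-25/283; 64/283; -19/283]
x' = x̄ + K·y = [2056/283, 2355/283, 1189/283]
P' = (I − K·H)·P̄ = [2771/283 2449/283 940/283; 2449/283 2696/283 1499/283; 940/283 1499/283 1337/283]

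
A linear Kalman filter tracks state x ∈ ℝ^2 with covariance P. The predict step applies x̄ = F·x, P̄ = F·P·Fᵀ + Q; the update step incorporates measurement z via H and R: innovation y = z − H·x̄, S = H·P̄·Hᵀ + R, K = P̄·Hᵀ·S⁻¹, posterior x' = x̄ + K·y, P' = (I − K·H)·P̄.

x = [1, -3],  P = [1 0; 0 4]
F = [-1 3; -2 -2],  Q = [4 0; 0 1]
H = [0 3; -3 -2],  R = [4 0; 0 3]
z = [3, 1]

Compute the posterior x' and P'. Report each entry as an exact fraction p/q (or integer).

x' = [-11823/10624, 335/332]
P' = [16703/31872 -97/332; -97/332 36/83]

x̄ = F·x = [-10, 4]
P̄ = F·P·Fᵀ + Q = [41 -22; -22 21]
y = z − H·x̄ = [-9, -21]
S = H·P̄·Hᵀ + R = [193 72; 72 192]
K = P̄·Hᵀ·S⁻¹ = [-291/1328 -10495/31872; 27/83 1/332]
x' = x̄ + K·y = [-11823/10624, 335/332]
P' = (I − K·H)·P̄ = [16703/31872 -97/332; -97/332 36/83]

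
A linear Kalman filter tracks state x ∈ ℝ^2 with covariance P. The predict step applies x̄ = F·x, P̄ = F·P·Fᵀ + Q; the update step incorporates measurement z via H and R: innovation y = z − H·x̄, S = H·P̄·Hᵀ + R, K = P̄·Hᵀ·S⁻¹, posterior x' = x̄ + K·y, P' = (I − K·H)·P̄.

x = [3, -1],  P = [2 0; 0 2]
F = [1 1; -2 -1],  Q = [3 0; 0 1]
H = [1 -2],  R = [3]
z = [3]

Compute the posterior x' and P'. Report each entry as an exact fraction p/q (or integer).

x̄ = F·x = [2, -5]
P̄ = F·P·Fᵀ + Q = [7 -6; -6 11]
y = z − H·x̄ = [-9]
S = H·P̄·Hᵀ + R = [78]
K = P̄·Hᵀ·S⁻¹ = [19/78; -14/39]
x' = x̄ + K·y = [-5/26, -23/13]
P' = (I − K·H)·P̄ = [185/78 32/39; 32/39 37/39]

x' = [-5/26, -23/13]
P' = [185/78 32/39; 32/39 37/39]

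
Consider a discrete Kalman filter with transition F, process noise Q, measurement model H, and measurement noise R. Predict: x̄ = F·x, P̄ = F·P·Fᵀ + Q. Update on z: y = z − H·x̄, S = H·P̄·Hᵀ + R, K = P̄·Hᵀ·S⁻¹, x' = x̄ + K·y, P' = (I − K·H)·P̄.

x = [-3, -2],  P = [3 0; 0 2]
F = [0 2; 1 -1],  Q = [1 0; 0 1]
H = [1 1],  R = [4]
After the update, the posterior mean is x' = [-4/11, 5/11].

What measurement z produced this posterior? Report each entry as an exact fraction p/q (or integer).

x̄ = F·x = [-4, -1]
P̄ = F·P·Fᵀ + Q = [9 -4; -4 6]
S = H·P̄·Hᵀ + R = [11]
K = P̄·Hᵀ·S⁻¹ = [5/11; 2/11]
x' − x̄ = [40/11, 16/11] = K·y
y = (KᵀK)⁻¹·Kᵀ·(x' − x̄) = [8]
z = y + H·x̄ = [8] + [-5] = [3]

z = [3]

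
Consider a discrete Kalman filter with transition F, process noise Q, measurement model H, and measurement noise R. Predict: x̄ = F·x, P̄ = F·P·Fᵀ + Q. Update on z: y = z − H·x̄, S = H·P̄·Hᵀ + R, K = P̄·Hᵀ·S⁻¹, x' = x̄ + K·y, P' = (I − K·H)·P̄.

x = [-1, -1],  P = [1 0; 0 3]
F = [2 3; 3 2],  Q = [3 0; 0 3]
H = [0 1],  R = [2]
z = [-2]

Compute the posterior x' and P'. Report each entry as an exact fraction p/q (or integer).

x' = [-29/13, -29/13]
P' = [154/13 24/13; 24/13 24/13]

x̄ = F·x = [-5, -5]
P̄ = F·P·Fᵀ + Q = [34 24; 24 24]
y = z − H·x̄ = [3]
S = H·P̄·Hᵀ + R = [26]
K = P̄·Hᵀ·S⁻¹ = [12/13; 12/13]
x' = x̄ + K·y = [-29/13, -29/13]
P' = (I − K·H)·P̄ = [154/13 24/13; 24/13 24/13]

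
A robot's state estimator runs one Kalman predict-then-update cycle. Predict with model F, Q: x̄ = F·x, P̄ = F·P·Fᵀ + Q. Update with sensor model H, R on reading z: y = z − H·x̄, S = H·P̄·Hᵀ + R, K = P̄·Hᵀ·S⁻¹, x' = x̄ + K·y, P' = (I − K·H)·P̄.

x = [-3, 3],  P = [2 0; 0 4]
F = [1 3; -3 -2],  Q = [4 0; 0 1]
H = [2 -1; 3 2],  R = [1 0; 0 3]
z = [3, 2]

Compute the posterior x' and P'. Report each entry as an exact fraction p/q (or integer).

x̄ = F·x = [6, 3]
P̄ = F·P·Fᵀ + Q = [42 -30; -30 35]
y = z − H·x̄ = [-6, -22]
S = H·P̄·Hᵀ + R = [324 152; 152 161]
K = P̄·Hᵀ·S⁻¹ = [4161/14530 1014/7265; -2451/5812 398/1453]
x' = x̄ + K·y = [8799/7265, -1441/2906]
P' = (I − K·H)·P̄ = [1029/7265 -9/2906; -9/2906 2415/5812]

x' = [8799/7265, -1441/2906]
P' = [1029/7265 -9/2906; -9/2906 2415/5812]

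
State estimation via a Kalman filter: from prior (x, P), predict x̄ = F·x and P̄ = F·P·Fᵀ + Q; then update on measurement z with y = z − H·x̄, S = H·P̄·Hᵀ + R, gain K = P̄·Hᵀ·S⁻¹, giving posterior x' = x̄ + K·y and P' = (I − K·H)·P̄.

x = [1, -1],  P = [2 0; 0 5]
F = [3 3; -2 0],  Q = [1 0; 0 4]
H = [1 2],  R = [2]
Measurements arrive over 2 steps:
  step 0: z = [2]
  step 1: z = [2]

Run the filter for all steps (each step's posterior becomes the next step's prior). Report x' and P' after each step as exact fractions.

step 0: x̄ = F·x = [0, -2]
step 0: P̄ = F·P·Fᵀ + Q = [64 -12; -12 12]
step 0: y = z − H·x̄ = [6]
step 0: S = H·P̄·Hᵀ + R = [66]
step 0: K = P̄·Hᵀ·S⁻¹ = [20/33; 2/11]
step 0: x' = x̄ + K·y = [40/11, -10/11]
step 0: P' = (I − K·H)·P̄ = [1312/33 -212/11; -212/11 108/11]
step 1: x̄ = F·x = [90/11, -80/11]
step 1: P̄ = F·P·Fᵀ + Q = [1103/11 -1352/11; -1352/11 5380/33]
step 1: y = z − H·x̄ = [92/11]
step 1: S = H·P̄·Hᵀ + R = [8671/33]
step 1: K = P̄·Hᵀ·S⁻¹ = [-4803/8671; 6704/8671]
step 1: x' = x̄ + K·y = [1338/377, -304/377]
step 1: P' = (I − K·H)·P̄ = [170410/8671 -90008/8671; -90008/8671 51708/8671]

step 0: x' = [40/11, -10/11], P' = [1312/33 -212/11; -212/11 108/11]
step 1: x' = [1338/377, -304/377], P' = [170410/8671 -90008/8671; -90008/8671 51708/8671]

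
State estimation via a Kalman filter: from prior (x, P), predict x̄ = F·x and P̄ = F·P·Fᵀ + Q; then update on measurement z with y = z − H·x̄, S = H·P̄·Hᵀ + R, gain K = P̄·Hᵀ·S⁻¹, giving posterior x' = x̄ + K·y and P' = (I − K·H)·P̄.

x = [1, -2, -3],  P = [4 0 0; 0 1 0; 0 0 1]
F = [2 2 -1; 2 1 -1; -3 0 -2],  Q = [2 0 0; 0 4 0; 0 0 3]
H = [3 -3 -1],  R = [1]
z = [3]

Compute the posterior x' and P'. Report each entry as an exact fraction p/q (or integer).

x̄ = F·x = [1, 3, 3]
P̄ = F·P·Fᵀ + Q = [23 19 -22; 19 22 -22; -22 -22 43]
y = z − H·x̄ = [12]
S = H·P̄·Hᵀ + R = [107]
K = P̄·Hᵀ·S⁻¹ = [34/107; 13/107; -43/107]
x' = x̄ + K·y = [515/107, 477/107, -195/107]
P' = (I − K·H)·P̄ = [1305/107 1591/107 -892/107; 1591/107 2185/107 -1795/107; -892/107 -1795/107 2752/107]

x' = [515/107, 477/107, -195/107]
P' = [1305/107 1591/107 -892/107; 1591/107 2185/107 -1795/107; -892/107 -1795/107 2752/107]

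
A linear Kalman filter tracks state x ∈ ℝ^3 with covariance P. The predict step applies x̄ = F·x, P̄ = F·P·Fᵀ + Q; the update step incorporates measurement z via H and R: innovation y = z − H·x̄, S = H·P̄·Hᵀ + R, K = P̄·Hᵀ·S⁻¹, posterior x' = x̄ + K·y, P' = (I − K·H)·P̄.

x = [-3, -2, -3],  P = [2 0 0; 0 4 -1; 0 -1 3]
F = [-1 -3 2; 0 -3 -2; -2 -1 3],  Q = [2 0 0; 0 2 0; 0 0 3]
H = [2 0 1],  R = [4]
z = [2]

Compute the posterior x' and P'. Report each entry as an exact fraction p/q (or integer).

x' = [945/488, 5709/488, -451/244]
P' = [1303/488 3235/488 -957/244; 3235/488 16143/488 -3137/244; -957/244 -3137/244 1095/122]

x̄ = F·x = [3, 12, -1]
P̄ = F·P·Fᵀ + Q = [64 24 45; 24 38 1; 45 1 48]
y = z − H·x̄ = [-3]
S = H·P̄·Hᵀ + R = [488]
K = P̄·Hᵀ·S⁻¹ = [173/488; 49/488; 69/244]
x' = x̄ + K·y = [945/488, 5709/488, -451/244]
P' = (I − K·H)·P̄ = [1303/488 3235/488 -957/244; 3235/488 16143/488 -3137/244; -957/244 -3137/244 1095/122]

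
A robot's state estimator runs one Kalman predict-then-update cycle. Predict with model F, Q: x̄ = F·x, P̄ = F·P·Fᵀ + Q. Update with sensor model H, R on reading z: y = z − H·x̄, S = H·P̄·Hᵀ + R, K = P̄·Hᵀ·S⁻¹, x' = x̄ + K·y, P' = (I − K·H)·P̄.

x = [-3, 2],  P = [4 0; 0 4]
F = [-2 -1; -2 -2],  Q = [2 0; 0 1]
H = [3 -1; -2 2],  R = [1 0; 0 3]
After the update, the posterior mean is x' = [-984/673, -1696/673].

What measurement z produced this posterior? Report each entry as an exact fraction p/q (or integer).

z = [-2, -2]

x̄ = F·x = [4, 2]
P̄ = F·P·Fᵀ + Q = [22 24; 24 33]
S = H·P̄·Hᵀ + R = [88 -6; -6 31]
K = P̄·Hᵀ·S⁻¹ = [663/1346 151/673; 1317/2692 909/1346]
x' − x̄ = [-3676/673, -3042/673] = K·y
y = (KᵀK)⁻¹·Kᵀ·(x' − x̄) = [-12, 2]
z = y + H·x̄ = [-12, 2] + [10, -4] = [-2, -2]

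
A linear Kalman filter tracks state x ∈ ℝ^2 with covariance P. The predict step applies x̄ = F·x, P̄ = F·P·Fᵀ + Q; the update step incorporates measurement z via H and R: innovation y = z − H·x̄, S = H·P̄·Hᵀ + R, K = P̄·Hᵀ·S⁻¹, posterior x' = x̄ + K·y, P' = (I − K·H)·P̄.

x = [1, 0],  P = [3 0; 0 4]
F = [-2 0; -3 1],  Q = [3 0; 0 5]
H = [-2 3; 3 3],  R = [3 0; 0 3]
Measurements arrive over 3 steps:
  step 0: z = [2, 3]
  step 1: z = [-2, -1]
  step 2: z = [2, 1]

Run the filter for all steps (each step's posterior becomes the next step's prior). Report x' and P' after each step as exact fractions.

step 0: x̄ = F·x = [-2, -3]
step 0: P̄ = F·P·Fᵀ + Q = [15 18; 18 36]
step 0: y = z − H·x̄ = [7, 18]
step 0: S = H·P̄·Hᵀ + R = [171 288; 288 786]
step 0: K = P̄·Hᵀ·S⁻¹ = [-536/2859 371/1906; 184/953 129/953]
step 0: x' = x̄ + K·y = [547/2859, 751/953]
step 0: P' = (I − K·H)·P̄ = [437/1906 -33/953; -33/953 162/953]
step 1: x̄ = F·x = [-1094/2859, 204/953]
step 1: P̄ = F·P·Fᵀ + Q = [3733/953 1377/953; 1377/953 14183/1906]
step 1: y = z − H·x̄ = [-9742/2859, -471/953]
step 1: S = H·P̄·Hᵀ + R = [130181/1906 91113/1906; 91113/1906 250131/1906]
step 1: K = P̄·Hᵀ·S⁻¹ = [-780325/4242869 804315/4242869; 810696/4242869 566581/4242869]
step 1: x' = x̄ + K·y = [637891/4242869, -2134223/4242869]
step 1: P' = (I − K·H)·P̄ = [950784/4242869 -146469/4242869; -146469/4242869 713050/4242869]
step 2: x̄ = F·x = [-1275782/4242869, -4047896/4242869]
step 2: P̄ = F·P·Fᵀ + Q = [16531743/4242869 5997642/4242869; 5997642/4242869 31363265/4242869]
step 2: y = z − H·x̄ = [18077862/4242869, 20213903/4242869]
step 2: S = H·P̄·Hᵀ + R = [289153260/4242869 201071853/4242869; 201071853/4242869 551741235/4242869]
step 2: K = P̄·Hᵀ·S⁻¹ = [-573645515/3119165271 197050460/1039721757; 595986832/3119165271 138814079/1039721757]
step 2: x' = x̄ + K·y = [-188566016/1039721757, 515848597/1039721757]
step 2: P' = (I − K·H)·P̄ = [232959379/1039721757 -35908919/1039721757; -35908919/1039721757 174722998/1039721757]

step 0: x' = [547/2859, 751/953], P' = [437/1906 -33/953; -33/953 162/953]
step 1: x' = [637891/4242869, -2134223/4242869], P' = [950784/4242869 -146469/4242869; -146469/4242869 713050/4242869]
step 2: x' = [-188566016/1039721757, 515848597/1039721757], P' = [232959379/1039721757 -35908919/1039721757; -35908919/1039721757 174722998/1039721757]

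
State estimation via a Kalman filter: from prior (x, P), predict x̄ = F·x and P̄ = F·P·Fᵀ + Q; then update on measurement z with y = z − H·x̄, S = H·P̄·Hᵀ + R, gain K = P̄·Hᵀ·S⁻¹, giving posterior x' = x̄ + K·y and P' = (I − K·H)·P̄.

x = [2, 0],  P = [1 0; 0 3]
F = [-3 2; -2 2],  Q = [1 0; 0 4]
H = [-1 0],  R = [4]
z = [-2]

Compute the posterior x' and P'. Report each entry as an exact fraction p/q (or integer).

x̄ = F·x = [-6, -4]
P̄ = F·P·Fᵀ + Q = [22 18; 18 20]
y = z − H·x̄ = [-8]
S = H·P̄·Hᵀ + R = [26]
K = P̄·Hᵀ·S⁻¹ = [-11/13; -9/13]
x' = x̄ + K·y = [10/13, 20/13]
P' = (I − K·H)·P̄ = [44/13 36/13; 36/13 98/13]

x' = [10/13, 20/13]
P' = [44/13 36/13; 36/13 98/13]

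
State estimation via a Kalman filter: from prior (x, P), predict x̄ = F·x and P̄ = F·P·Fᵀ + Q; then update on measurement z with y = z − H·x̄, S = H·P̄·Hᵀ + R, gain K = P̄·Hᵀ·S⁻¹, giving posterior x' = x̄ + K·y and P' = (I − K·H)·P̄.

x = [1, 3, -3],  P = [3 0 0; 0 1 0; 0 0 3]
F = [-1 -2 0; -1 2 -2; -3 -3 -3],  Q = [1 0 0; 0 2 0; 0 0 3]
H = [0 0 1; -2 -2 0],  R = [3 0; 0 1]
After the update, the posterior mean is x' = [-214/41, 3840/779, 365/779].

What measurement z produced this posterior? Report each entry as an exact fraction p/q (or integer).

z = [2, 1]

x̄ = F·x = [-7, 11, -3]
P̄ = F·P·Fᵀ + Q = [8 -1 15; -1 21 21; 15 21 66]
S = H·P̄·Hᵀ + R = [69 -72; -72 109]
K = P̄·Hᵀ·S⁻¹ = [11/41 2/41; -197/779 -416/779; 670/779 -72/779]
x' − x̄ = [73/41, -4729/779, 2702/779] = K·y
y = (KᵀK)⁻¹·Kᵀ·(x' − x̄) = [5, 9]
z = y + H·x̄ = [5, 9] + [-3, -8] = [2, 1]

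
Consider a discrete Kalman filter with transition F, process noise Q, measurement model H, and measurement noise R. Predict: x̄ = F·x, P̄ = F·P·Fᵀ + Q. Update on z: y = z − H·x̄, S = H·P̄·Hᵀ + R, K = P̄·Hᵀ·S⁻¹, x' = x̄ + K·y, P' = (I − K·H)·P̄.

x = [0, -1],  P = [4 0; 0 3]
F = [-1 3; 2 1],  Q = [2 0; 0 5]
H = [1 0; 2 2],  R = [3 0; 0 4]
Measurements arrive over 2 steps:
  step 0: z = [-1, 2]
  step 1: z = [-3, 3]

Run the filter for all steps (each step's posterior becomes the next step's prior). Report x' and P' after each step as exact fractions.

step 0: x' = [-427/502, 873/502], P' = [618/251 -1185/502; -1185/502 809/251]
step 1: x' = [-1005831/540469, 3362525/1080938], P' = [1231527/540469 -1109313/540469; -1109313/540469 1476732/540469]

step 0: x̄ = F·x = [-3, -1]
step 0: P̄ = F·P·Fᵀ + Q = [33 1; 1 24]
step 0: y = z − H·x̄ = [2, 10]
step 0: S = H·P̄·Hᵀ + R = [36 68; 68 240]
step 0: K = P̄·Hᵀ·S⁻¹ = [206/251 51/1004; -395/502 433/1004]
step 0: x' = x̄ + K·y = [-427/502, 873/502]
step 0: P' = (I − K·H)·P̄ = [618/251 -1185/502; -1185/502 809/251]
step 1: x̄ = F·x = [1523/251, 19/502]
step 1: P̄ = F·P·Fᵀ + Q = [11956/251 -3543/502; -3543/502 2166/251]
step 1: y = z − H·x̄ = [-2276/251, -2312/251]
step 1: S = H·P̄·Hᵀ + R = [12709/251 20369/251; 20369/251 43320/251]
step 1: K = P̄·Hᵀ·S⁻¹ = [410509/540469 61107/540469; -369771/540469 367419/1080938]
step 1: x' = x̄ + K·y = [-1005831/540469, 3362525/1080938]
step 1: P' = (I − K·H)·P̄ = [1231527/540469 -1109313/540469; -1109313/540469 1476732/540469]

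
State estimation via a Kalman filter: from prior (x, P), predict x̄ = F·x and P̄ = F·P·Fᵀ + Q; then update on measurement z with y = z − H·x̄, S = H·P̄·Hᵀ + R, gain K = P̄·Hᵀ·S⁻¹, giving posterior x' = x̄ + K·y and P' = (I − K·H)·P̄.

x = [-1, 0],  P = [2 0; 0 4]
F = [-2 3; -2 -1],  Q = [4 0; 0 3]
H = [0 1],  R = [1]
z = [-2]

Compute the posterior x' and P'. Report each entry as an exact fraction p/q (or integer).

x̄ = F·x = [2, 2]
P̄ = F·P·Fᵀ + Q = [48 -4; -4 15]
y = z − H·x̄ = [-4]
S = H·P̄·Hᵀ + R = [16]
K = P̄·Hᵀ·S⁻¹ = [-1/4; 15/16]
x' = x̄ + K·y = [3, -7/4]
P' = (I − K·H)·P̄ = [47 -1/4; -1/4 15/16]

x' = [3, -7/4]
P' = [47 -1/4; -1/4 15/16]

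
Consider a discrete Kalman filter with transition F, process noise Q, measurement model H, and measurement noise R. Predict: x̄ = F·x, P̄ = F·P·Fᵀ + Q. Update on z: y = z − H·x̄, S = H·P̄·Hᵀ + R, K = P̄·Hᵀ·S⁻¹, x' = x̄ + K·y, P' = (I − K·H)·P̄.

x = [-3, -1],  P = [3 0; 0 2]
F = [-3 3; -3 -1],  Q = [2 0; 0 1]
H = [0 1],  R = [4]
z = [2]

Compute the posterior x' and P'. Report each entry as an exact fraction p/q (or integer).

x̄ = F·x = [6, 10]
P̄ = F·P·Fᵀ + Q = [47 21; 21 30]
y = z − H·x̄ = [-8]
S = H·P̄·Hᵀ + R = [34]
K = P̄·Hᵀ·S⁻¹ = [21/34; 15/17]
x' = x̄ + K·y = [18/17, 50/17]
P' = (I − K·H)·P̄ = [1157/34 42/17; 42/17 60/17]

x' = [18/17, 50/17]
P' = [1157/34 42/17; 42/17 60/17]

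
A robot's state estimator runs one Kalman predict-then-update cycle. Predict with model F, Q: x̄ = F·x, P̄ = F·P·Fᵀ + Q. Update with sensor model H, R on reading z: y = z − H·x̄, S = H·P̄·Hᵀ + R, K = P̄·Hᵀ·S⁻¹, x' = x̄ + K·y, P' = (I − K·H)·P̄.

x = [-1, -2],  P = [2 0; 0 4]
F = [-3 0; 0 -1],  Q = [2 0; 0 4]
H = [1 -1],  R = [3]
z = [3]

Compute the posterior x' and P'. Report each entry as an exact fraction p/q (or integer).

x' = [133/31, 46/31]
P' = [220/31 160/31; 160/31 184/31]

x̄ = F·x = [3, 2]
P̄ = F·P·Fᵀ + Q = [20 0; 0 8]
y = z − H·x̄ = [2]
S = H·P̄·Hᵀ + R = [31]
K = P̄·Hᵀ·S⁻¹ = [20/31; -8/31]
x' = x̄ + K·y = [133/31, 46/31]
P' = (I − K·H)·P̄ = [220/31 160/31; 160/31 184/31]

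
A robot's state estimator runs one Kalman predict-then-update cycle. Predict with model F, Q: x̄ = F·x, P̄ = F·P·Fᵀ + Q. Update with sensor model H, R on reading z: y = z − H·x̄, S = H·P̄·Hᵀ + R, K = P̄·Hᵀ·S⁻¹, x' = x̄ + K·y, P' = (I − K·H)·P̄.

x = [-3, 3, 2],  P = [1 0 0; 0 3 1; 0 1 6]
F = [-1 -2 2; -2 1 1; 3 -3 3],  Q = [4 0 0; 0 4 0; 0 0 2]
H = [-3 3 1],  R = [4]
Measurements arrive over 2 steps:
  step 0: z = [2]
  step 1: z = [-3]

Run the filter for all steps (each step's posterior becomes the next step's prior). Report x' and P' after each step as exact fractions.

step 0: x̄ = F·x = [1, 11, -12]
step 0: P̄ = F·P·Fᵀ + Q = [33 8 39; 8 19 3; 39 3 74]
step 0: y = z − H·x̄ = [-16]
step 0: S = H·P̄·Hᵀ + R = [186]
step 0: K = P̄·Hᵀ·S⁻¹ = [-6/31; 6/31; -17/93]
step 0: x' = x̄ + K·y = [127/31, 245/31, -844/93]
step 0: P' = (I − K·H)·P̄ = [807/31 464/31 1005/31; 464/31 373/31 297/31; 1005/31 297/31 6304/93]
step 1: x̄ = F·x = [-3539/93, -871/93, -1198/31]
step 1: P̄ = F·P·Fᵀ + Q = [18865/93 4313/93 10484/31; 4313/93 1633/93 1504/31; 10484/31 1504/31 33986/31]
step 1: y = z − H·x̄ = [-1563/31]
step 1: S = H·P̄·Hᵀ + R = [15846/31]
step 1: K = P̄·Hᵀ·S⁻¹ = [-678/2641; -196/2641; 3523/7923]
step 1: x' = x̄ + K·y = [-198947/7923, -44557/7923, -161271/2641]
step 1: P' = (I − K·H)·P̄ = [1340263/7923 290279/7923 1047272/2641; 290279/7923 116815/7923 172680/2641; 1047272/2641 172680/2641 7885420/7923]

step 0: x' = [127/31, 245/31, -844/93], P' = [807/31 464/31 1005/31; 464/31 373/31 297/31; 1005/31 297/31 6304/93]
step 1: x' = [-198947/7923, -44557/7923, -161271/2641], P' = [1340263/7923 290279/7923 1047272/2641; 290279/7923 116815/7923 172680/2641; 1047272/2641 172680/2641 7885420/7923]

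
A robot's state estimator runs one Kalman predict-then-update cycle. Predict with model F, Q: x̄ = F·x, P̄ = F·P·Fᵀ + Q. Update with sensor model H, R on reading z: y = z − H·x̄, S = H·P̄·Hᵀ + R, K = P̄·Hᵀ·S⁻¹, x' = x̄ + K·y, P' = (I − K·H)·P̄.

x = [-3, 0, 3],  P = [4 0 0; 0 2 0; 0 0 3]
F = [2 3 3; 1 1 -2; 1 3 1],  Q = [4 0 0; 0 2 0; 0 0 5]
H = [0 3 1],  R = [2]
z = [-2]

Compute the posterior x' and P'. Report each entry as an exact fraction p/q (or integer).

x̄ = F·x = [3, -9, 0]
P̄ = F·P·Fᵀ + Q = [65 -4 35; -4 20 4; 35 4 30]
y = z − H·x̄ = [25]
S = H·P̄·Hᵀ + R = [236]
K = P̄·Hᵀ·S⁻¹ = [23/236; 16/59; 21/118]
x' = x̄ + K·y = [1283/236, -131/59, 525/118]
P' = (I − K·H)·P̄ = [14811/236 -604/59 3647/118; -604/59 156/59 -436/59; 3647/118 -436/59 1329/59]

x' = [1283/236, -131/59, 525/118]
P' = [14811/236 -604/59 3647/118; -604/59 156/59 -436/59; 3647/118 -436/59 1329/59]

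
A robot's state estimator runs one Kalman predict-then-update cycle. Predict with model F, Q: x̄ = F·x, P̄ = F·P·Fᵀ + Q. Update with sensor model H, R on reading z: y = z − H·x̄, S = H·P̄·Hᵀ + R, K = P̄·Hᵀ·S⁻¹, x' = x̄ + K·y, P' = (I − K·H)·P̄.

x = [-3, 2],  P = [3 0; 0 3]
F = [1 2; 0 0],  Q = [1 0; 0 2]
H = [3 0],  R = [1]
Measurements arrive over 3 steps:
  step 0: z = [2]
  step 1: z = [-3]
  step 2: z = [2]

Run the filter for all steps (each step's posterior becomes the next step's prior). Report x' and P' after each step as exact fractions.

step 0: x' = [97/145, 0], P' = [16/145 0; 0 2]
step 1: x' = [-536/547, 0], P' = [1321/12034 0; 0 2]
step 2: x' = [645970/998677, 0], P' = [109627/998677 0; 0 2]

step 0: x̄ = F·x = [1, 0]
step 0: P̄ = F·P·Fᵀ + Q = [16 0; 0 2]
step 0: y = z − H·x̄ = [-1]
step 0: S = H·P̄·Hᵀ + R = [145]
step 0: K = P̄·Hᵀ·S⁻¹ = [48/145; 0]
step 0: x' = x̄ + K·y = [97/145, 0]
step 0: P' = (I − K·H)·P̄ = [16/145 0; 0 2]
step 1: x̄ = F·x = [97/145, 0]
step 1: P̄ = F·P·Fᵀ + Q = [1321/145 0; 0 2]
step 1: y = z − H·x̄ = [-726/145]
step 1: S = H·P̄·Hᵀ + R = [12034/145]
step 1: K = P̄·Hᵀ·S⁻¹ = [3963/12034; 0]
step 1: x' = x̄ + K·y = [-536/547, 0]
step 1: P' = (I − K·H)·P̄ = [1321/12034 0; 0 2]
step 2: x̄ = F·x = [-536/547, 0]
step 2: P̄ = F·P·Fᵀ + Q = [109627/12034 0; 0 2]
step 2: y = z − H·x̄ = [2702/547]
step 2: S = H·P̄·Hᵀ + R = [998677/12034]
step 2: K = P̄·Hᵀ·S⁻¹ = [328881/998677; 0]
step 2: x' = x̄ + K·y = [645970/998677, 0]
step 2: P' = (I − K·H)·P̄ = [109627/998677 0; 0 2]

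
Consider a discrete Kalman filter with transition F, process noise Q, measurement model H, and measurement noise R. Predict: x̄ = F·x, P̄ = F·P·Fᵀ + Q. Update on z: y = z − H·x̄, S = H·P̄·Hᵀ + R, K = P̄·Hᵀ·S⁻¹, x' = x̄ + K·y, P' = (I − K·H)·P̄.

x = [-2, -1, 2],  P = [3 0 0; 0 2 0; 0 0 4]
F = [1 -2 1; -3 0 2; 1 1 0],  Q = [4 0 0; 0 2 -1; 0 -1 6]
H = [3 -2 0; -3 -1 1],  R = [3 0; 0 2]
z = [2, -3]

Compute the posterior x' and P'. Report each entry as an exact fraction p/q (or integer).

x̄ = F·x = [2, 10, -3]
P̄ = F·P·Fᵀ + Q = [19 -1 -1; -1 45 -10; -1 -10 11]
y = z − H·x̄ = [16, 16]
S = H·P̄·Hᵀ + R = [366 -67; -67 249]
K = P̄·Hᵀ·S⁻¹ = [10872/86645 -16909/86645; -26641/86645 -25263/86645; 5841/86645 9923/86645]
x' = x̄ + K·y = [76698/86645, 35986/86645, -7711/86645]
P' = (I − K·H)·P̄ = [40994/86645 45183/86645 134347/86645; 45183/86645 107736/86645 192759/86645; 134347/86645 192759/86645 615646/86645]

x' = [76698/86645, 35986/86645, -7711/86645]
P' = [40994/86645 45183/86645 134347/86645; 45183/86645 107736/86645 192759/86645; 134347/86645 192759/86645 615646/86645]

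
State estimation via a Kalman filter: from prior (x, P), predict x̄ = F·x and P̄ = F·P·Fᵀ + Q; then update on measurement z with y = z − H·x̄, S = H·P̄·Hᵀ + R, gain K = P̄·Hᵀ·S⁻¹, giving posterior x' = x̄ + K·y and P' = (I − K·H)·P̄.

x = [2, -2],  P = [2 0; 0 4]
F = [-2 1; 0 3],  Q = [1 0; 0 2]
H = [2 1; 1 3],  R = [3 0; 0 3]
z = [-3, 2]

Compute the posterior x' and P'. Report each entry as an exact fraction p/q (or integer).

x̄ = F·x = [-6, -6]
P̄ = F·P·Fᵀ + Q = [13 12; 12 38]
y = z − H·x̄ = [15, 26]
S = H·P̄·Hᵀ + R = [141 224; 224 430]
K = P̄·Hᵀ·S⁻¹ = [2682/5227 -1603/10454; -782/5227 1939/5227]
x' = x̄ + K·y = [-11971/5227, 7322/5227]
P' = (I − K·H)·P̄ = [10617/10454 -2571/5227; -2571/5227 2796/5227]

x' = [-11971/5227, 7322/5227]
P' = [10617/10454 -2571/5227; -2571/5227 2796/5227]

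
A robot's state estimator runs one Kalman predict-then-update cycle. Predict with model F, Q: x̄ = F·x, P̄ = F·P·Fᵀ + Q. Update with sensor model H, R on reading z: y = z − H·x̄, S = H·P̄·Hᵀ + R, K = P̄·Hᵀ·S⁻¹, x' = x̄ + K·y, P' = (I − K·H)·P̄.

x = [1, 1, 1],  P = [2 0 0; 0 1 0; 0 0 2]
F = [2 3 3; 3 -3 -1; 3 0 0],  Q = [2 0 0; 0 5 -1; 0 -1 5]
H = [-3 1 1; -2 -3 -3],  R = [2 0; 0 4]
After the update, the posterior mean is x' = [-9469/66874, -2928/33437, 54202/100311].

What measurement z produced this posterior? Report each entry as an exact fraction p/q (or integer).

x̄ = F·x = [8, -1, 3]
P̄ = F·P·Fᵀ + Q = [37 -3 12; -3 34 17; 12 17 23]
S = H·P̄·Hᵀ + R = [372 12; 12 1079]
K = P̄·Hᵀ·S⁻¹ = [-18141/66874 -3029/33437; 5542/33437 -4617/33437; 1511/100311 -4468/33437]
x' − x̄ = [-544461/66874, 30509/33437, -246731/100311] = K·y
y = (KᵀK)⁻¹·Kᵀ·(x' − x̄) = [23, 21]
z = y + H·x̄ = [23, 21] + [-22, -22] = [1, -1]

z = [1, -1]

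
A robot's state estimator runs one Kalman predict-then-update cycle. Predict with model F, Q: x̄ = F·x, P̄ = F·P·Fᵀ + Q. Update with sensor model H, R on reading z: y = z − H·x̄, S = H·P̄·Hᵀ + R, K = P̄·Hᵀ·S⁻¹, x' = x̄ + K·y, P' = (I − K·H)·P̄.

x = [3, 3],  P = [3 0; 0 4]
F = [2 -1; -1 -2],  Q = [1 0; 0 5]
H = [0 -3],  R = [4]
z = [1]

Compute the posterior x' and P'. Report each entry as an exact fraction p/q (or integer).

x̄ = F·x = [3, -9]
P̄ = F·P·Fᵀ + Q = [17 2; 2 24]
y = z − H·x̄ = [-26]
S = H·P̄·Hᵀ + R = [220]
K = P̄·Hᵀ·S⁻¹ = [-3/110; -18/55]
x' = x̄ + K·y = [204/55, -27/55]
P' = (I − K·H)·P̄ = [926/55 2/55; 2/55 24/55]

x' = [204/55, -27/55]
P' = [926/55 2/55; 2/55 24/55]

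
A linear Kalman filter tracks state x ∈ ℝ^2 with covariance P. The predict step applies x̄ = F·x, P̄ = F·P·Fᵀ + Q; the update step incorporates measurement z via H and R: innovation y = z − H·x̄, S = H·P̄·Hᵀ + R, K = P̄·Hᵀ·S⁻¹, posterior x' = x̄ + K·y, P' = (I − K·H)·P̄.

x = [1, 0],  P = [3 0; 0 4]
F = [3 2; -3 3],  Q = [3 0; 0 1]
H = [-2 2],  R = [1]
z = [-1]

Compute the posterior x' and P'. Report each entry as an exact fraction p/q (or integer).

x̄ = F·x = [3, -3]
P̄ = F·P·Fᵀ + Q = [46 -3; -3 64]
y = z − H·x̄ = [11]
S = H·P̄·Hᵀ + R = [465]
K = P̄·Hᵀ·S⁻¹ = [-98/465; 134/465]
x' = x̄ + K·y = [317/465, 79/465]
P' = (I − K·H)·P̄ = [11786/465 11737/465; 11737/465 11804/465]

x' = [317/465, 79/465]
P' = [11786/465 11737/465; 11737/465 11804/465]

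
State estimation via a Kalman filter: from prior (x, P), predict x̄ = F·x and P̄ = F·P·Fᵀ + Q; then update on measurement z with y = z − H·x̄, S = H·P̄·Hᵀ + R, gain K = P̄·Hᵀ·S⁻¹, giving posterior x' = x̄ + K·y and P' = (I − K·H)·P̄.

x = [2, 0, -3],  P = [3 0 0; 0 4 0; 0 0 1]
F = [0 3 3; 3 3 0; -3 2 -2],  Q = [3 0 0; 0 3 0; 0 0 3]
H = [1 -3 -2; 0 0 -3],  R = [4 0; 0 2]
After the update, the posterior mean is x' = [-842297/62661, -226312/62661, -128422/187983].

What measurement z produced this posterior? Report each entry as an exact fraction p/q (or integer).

z = [-1, 2]

x̄ = F·x = [-9, 6, 0]
P̄ = F·P·Fᵀ + Q = [48 36 18; 36 66 -3; 18 -3 50]
S = H·P̄·Hᵀ + R = [522 219; 219 452]
K = P̄·Hᵀ·S⁻¹ = [-10522/62661 -796/20887; -24161/62661 4318/20887; -146/187983 -20771/62661]
x' − x̄ = [-278348/62661, -602278/62661, -128422/187983] = K·y
y = (KᵀK)⁻¹·Kᵀ·(x' − x̄) = [26, 2]
z = y + H·x̄ = [26, 2] + [-27, 0] = [-1, 2]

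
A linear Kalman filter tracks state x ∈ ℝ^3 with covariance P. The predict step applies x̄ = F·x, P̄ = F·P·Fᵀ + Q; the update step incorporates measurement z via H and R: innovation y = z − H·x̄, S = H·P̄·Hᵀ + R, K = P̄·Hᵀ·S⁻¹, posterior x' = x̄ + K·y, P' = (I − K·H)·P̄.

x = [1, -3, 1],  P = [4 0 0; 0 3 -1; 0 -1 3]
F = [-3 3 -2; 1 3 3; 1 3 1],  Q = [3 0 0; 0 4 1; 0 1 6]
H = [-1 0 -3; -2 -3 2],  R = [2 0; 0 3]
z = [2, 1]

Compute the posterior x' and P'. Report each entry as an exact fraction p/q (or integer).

x' = [-261706/106841, 142944/106841, 12654/106841]
P' = [3933198/106841 -3460110/106841 -1303794/106841; -3460110/106841 3089453/106841 1162800/106841; -1303794/106841 1162800/106841 455748/106841]

x̄ = F·x = [-14, -5, -7]
P̄ = F·P·Fᵀ + Q = [90 -6 12; -6 44 29; 12 29 34]
y = z − H·x̄ = [-33, -28]
S = H·P̄·Hᵀ + R = [470 267; 267 379]
K = P̄·Hᵀ·S⁻¹ = [-10908/106841 -31218/106841; -14145/106841 -7513/106841; -31725/106841 10228/106841]
x' = x̄ + K·y = [-261706/106841, 142944/106841, 12654/106841]
P' = (I − K·H)·P̄ = [3933198/106841 -3460110/106841 -1303794/106841; -3460110/106841 3089453/106841 1162800/106841; -1303794/106841 1162800/106841 455748/106841]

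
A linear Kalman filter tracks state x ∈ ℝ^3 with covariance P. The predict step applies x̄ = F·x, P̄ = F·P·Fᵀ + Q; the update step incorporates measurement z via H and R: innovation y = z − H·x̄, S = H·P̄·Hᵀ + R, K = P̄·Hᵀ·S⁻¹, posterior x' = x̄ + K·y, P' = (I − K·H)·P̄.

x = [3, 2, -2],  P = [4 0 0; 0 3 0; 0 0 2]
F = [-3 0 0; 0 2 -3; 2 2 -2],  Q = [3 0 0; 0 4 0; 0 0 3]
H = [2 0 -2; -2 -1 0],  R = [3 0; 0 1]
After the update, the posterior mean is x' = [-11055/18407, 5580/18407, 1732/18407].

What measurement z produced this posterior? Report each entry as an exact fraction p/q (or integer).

z = [-1, 1]

x̄ = F·x = [-9, 10, 14]
P̄ = F·P·Fᵀ + Q = [39 0 -24; 0 34 24; -24 24 39]
S = H·P̄·Hᵀ + R = [507 -204; -204 191]
K = P̄·Hᵀ·S⁻¹ = [2718/18407 -4614/18407; -5368/18407 -9010/18407; -6390/18407 -4512/18407]
x' − x̄ = [154608/18407, -178490/18407, -255966/18407] = K·y
y = (KᵀK)⁻¹·Kᵀ·(x' − x̄) = [45, -7]
z = y + H·x̄ = [45, -7] + [-46, 8] = [-1, 1]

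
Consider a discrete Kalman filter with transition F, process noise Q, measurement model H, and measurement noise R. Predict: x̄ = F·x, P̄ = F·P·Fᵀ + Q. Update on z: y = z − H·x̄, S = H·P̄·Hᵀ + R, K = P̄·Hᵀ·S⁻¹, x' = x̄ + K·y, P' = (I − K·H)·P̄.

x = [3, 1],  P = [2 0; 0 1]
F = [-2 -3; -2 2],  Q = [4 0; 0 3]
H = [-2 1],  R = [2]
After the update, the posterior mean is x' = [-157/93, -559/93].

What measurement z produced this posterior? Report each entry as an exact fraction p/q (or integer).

x̄ = F·x = [-9, -4]
P̄ = F·P·Fᵀ + Q = [21 2; 2 15]
S = H·P̄·Hᵀ + R = [93]
K = P̄·Hᵀ·S⁻¹ = [-40/93; 11/93]
x' − x̄ = [680/93, -187/93] = K·y
y = (KᵀK)⁻¹·Kᵀ·(x' − x̄) = [-17]
z = y + H·x̄ = [-17] + [14] = [-3]

z = [-3]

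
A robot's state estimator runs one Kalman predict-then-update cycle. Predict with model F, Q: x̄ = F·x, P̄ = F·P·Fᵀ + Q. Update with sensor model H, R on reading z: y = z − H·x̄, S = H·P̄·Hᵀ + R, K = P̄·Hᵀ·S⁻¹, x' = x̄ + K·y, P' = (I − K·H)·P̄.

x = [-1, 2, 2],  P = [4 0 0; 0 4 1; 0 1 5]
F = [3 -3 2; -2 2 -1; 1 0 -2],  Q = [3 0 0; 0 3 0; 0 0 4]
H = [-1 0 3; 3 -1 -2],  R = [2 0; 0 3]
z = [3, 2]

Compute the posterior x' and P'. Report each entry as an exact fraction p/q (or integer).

x' = [59207/47881, -154859/191524, 64086/47881]
P' = [42474/47881 38989/47881 20584/47881; 38989/47881 538439/191524 7223/47881; 20584/47881 7223/47881 19508/47881]

x̄ = F·x = [-5, 4, -5]
P̄ = F·P·Fᵀ + Q = [83 -51 -2; -51 36 -2; -2 -2 28]
y = z − H·x̄ = [13, 11]
S = H·P̄·Hᵀ + R = [349 -484; -484 1220]
K = P̄·Hᵀ·S⁻¹ = [9639/47881 15755/47881; -8660/47881 -42785/191524; 18970/47881 5171/47881]
x' = x̄ + K·y = [59207/47881, -154859/191524, 64086/47881]
P' = (I − K·H)·P̄ = [42474/47881 38989/47881 20584/47881; 38989/47881 538439/191524 7223/47881; 20584/47881 7223/47881 19508/47881]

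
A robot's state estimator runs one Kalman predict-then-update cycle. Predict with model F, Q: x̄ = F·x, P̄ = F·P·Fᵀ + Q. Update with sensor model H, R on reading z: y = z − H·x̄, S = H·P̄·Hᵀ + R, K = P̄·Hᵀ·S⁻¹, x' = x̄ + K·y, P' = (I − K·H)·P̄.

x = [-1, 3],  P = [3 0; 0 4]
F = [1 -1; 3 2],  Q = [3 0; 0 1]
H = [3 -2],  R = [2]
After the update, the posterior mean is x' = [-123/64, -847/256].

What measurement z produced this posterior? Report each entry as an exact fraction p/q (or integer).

x̄ = F·x = [-4, 3]
P̄ = F·P·Fᵀ + Q = [10 1; 1 44]
S = H·P̄·Hᵀ + R = [256]
K = P̄·Hᵀ·S⁻¹ = [7/64; -85/256]
x' − x̄ = [133/64, -1615/256] = K·y
y = (KᵀK)⁻¹·Kᵀ·(x' − x̄) = [19]
z = y + H·x̄ = [19] + [-18] = [1]

z = [1]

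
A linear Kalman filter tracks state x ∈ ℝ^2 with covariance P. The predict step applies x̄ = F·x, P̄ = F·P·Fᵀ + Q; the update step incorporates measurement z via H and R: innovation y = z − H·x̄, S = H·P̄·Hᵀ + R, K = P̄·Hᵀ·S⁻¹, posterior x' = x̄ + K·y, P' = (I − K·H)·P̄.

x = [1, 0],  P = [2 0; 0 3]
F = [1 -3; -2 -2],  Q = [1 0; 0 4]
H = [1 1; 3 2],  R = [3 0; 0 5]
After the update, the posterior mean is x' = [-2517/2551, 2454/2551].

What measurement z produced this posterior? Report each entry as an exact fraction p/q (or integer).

x̄ = F·x = [1, -2]
P̄ = F·P·Fᵀ + Q = [30 14; 14 24]
S = H·P̄·Hᵀ + R = [85 208; 208 539]
K = P̄·Hᵀ·S⁻¹ = [-828/2551 878/2551; 1762/2551 -254/2551]
x' − x̄ = [-5068/2551, 7556/2551] = K·y
y = (KᵀK)⁻¹·Kᵀ·(x' − x̄) = [4, -2]
z = y + H·x̄ = [4, -2] + [-1, -1] = [3, -3]

z = [3, -3]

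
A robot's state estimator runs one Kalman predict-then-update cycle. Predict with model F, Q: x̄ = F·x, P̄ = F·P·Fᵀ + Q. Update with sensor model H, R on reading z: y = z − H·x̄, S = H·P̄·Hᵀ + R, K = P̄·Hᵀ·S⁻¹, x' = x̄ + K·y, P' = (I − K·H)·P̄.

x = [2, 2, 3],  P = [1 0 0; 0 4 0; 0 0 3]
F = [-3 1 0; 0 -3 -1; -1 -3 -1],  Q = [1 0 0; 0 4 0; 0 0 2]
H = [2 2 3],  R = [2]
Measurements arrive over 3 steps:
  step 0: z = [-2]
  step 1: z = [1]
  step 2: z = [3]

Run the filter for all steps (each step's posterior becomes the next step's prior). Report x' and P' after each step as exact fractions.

step 0: x' = [-4799/872, 2355/872, 505/436], P' = [11679/872 -6347/872 -1785/436; -6347/872 5455/872 357/436; -1785/436 357/436 507/218]
step 1: x' = [256509/13322, -858101/79932, -212923/39966], P' = [1142088/6661 -1293205/13322 -330349/6661; -1293205/13322 13731757/239796 3197429/119898; -330349/6661 3197429/119898 924511/59949]
step 2: x' = [-1452510470/22353267, 837227405/22353267, 432004151/22353267], P' = [144167254291/67059801 -81821893324/67059801 -41547985420/67059801; -81821893324/67059801 46592528263/67059801 23485891660/67059801; -41547985420/67059801 23485891660/67059801 12046033546/67059801]

step 0: x̄ = F·x = [-4, -9, -11]
step 0: P̄ = F·P·Fᵀ + Q = [14 -12 -9; -12 43 39; -9 39 42]
step 0: y = z − H·x̄ = [57]
step 0: S = H·P̄·Hᵀ + R = [872]
step 0: K = P̄·Hᵀ·S⁻¹ = [-23/872; 179/872; 93/436]
step 0: x' = x̄ + K·y = [-4799/872, 2355/872, 505/436]
step 0: P' = (I − K·H)·P̄ = [11679/872 -6347/872 -1785/436; -6347/872 5455/872 357/436; -1785/436 357/436 507/218]
step 1: x̄ = F·x = [2094/109, -8075/872, -819/218]
step 1: P̄ = F·P·Fᵀ + Q = [18690/109 -10614/109 -5441/109; -10614/109 58895/872 8199/218; -5441/109 8199/218 2951/109]
step 1: y = z − H·x̄ = [-3327/436]
step 1: S = H·P̄·Hᵀ + R = [59949/218]
step 1: K = P̄·Hᵀ·S⁻¹ = [-38/6661; 23177/119898; 12340/59949]
step 1: x' = x̄ + K·y = [256509/13322, -858101/79932, -212923/39966]
step 1: P' = (I − K·H)·P̄ = [1142088/6661 -1293205/13322 -330349/6661; -1293205/13322 13731757/239796 3197429/119898; -330349/6661 3197429/119898 924511/59949]
step 2: x̄ = F·x = [-5475263/79932, 3000149/79932, 1461095/79932]
step 2: P̄ = F·P·Fᵀ + Q = [523674205/239796 -292767031/239796 -146143837/239796; -292767031/239796 166612189/239796 83927371/239796; -146143837/239796 83927371/239796 43796497/239796]
step 2: y = z − H·x̄ = [268913/26644]
step 2: S = H·P̄·Hᵀ + R = [7451089/26644]
step 2: K = P̄·Hᵀ·S⁻¹ = [2598093/7451089; -58619/7451089; 772951/7451089]
step 2: x' = x̄ + K·y = [-1452510470/22353267, 837227405/22353267, 432004151/22353267]
step 2: P' = (I − K·H)·P̄ = [144167254291/67059801 -81821893324/67059801 -41547985420/67059801; -81821893324/67059801 46592528263/67059801 23485891660/67059801; -41547985420/67059801 23485891660/67059801 12046033546/67059801]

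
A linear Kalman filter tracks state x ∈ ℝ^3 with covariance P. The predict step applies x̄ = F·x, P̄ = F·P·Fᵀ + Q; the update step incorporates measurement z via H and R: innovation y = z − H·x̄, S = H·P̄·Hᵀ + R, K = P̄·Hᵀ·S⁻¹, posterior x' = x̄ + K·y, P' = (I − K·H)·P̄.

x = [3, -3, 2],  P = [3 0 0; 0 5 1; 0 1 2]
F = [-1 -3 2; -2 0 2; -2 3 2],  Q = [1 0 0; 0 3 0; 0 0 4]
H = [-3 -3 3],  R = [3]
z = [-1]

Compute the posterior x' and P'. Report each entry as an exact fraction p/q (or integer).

x̄ = F·x = [10, -2, -11]
P̄ = F·P·Fᵀ + Q = [45 8 -31; 8 23 26; -31 26 81]
y = z − H·x̄ = [56]
S = H·P̄·Hᵀ + R = [1578]
K = P̄·Hᵀ·S⁻¹ = [-42/263; -5/526; 43/263]
x' = x̄ + K·y = [278/263, -666/263, -485/263]
P' = (I − K·H)·P̄ = [1251/263 1474/263 2683/263; 1474/263 12023/526 7483/263; 2683/263 7483/263 10209/263]

x' = [278/263, -666/263, -485/263]
P' = [1251/263 1474/263 2683/263; 1474/263 12023/526 7483/263; 2683/263 7483/263 10209/263]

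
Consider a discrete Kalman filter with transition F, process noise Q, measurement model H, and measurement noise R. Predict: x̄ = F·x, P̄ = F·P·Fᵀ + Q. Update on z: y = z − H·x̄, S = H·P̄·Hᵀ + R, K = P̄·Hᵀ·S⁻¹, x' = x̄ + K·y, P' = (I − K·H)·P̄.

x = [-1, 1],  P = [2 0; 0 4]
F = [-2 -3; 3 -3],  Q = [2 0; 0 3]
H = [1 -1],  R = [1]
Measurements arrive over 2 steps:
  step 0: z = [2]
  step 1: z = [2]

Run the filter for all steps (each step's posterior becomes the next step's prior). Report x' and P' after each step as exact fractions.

step 0: x' = [-61/28, -237/56], P' = [523/14 1035/28; 1035/28 2103/56]
step 1: x' = [217237/26318, 82176/13159], P' = [167582/13159 309123/26318; 309123/26318 154686/13159]

step 0: x̄ = F·x = [-1, -6]
step 0: P̄ = F·P·Fᵀ + Q = [46 24; 24 57]
step 0: y = z − H·x̄ = [-3]
step 0: S = H·P̄·Hᵀ + R = [56]
step 0: K = P̄·Hᵀ·S⁻¹ = [11/28; -33/56]
step 0: x' = x̄ + K·y = [-61/28, -237/56]
step 0: P' = (I − K·H)·P̄ = [523/14 1035/28; 1035/28 2103/56]
step 1: x̄ = F·x = [955/56, 345/56]
step 1: P̄ = F·P·Fᵀ + Q = [52247/56 165/56; 165/56 663/56]
step 1: y = z − H·x̄ = [-249/28]
step 1: S = H·P̄·Hᵀ + R = [13159/14]
step 1: K = P̄·Hᵀ·S⁻¹ = [26041/26318; -249/26318]
step 1: x' = x̄ + K·y = [217237/26318, 82176/13159]
step 1: P' = (I − K·H)·P̄ = [167582/13159 309123/26318; 309123/26318 154686/13159]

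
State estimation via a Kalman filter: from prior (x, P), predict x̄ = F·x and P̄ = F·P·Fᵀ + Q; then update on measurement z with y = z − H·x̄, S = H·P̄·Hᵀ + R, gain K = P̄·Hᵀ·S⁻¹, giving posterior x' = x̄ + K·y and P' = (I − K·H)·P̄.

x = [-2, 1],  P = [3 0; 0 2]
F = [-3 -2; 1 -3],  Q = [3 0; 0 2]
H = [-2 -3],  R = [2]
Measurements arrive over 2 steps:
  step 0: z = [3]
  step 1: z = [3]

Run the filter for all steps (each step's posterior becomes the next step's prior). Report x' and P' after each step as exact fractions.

step 0: x' = [1928/397, -1685/397], P' = [7861/397 -5184/397; -5184/397 3506/397]
step 1: x' = [1356998/271615, -1164739/271615], P' = [4263103/271615 -2888064/271615; -2888064/271615 2016222/271615]

step 0: x̄ = F·x = [4, -5]
step 0: P̄ = F·P·Fᵀ + Q = [38 3; 3 23]
step 0: y = z − H·x̄ = [-4]
step 0: S = H·P̄·Hᵀ + R = [397]
step 0: K = P̄·Hᵀ·S⁻¹ = [-85/397; -75/397]
step 0: x' = x̄ + K·y = [1928/397, -1685/397]
step 0: P' = (I − K·H)·P̄ = [7861/397 -5184/397; -5184/397 3506/397]
step 1: x̄ = F·x = [-2414/397, 6983/397]
step 1: P̄ = F·P·Fᵀ + Q = [23756/397 -38835/397; -38835/397 71313/397]
step 1: y = z − H·x̄ = [17312/397]
step 1: S = H·P̄·Hᵀ + R = [271615/397]
step 1: K = P̄·Hᵀ·S⁻¹ = [68993/271615; -136269/271615]
step 1: x' = x̄ + K·y = [1356998/271615, -1164739/271615]
step 1: P' = (I − K·H)·P̄ = [4263103/271615 -2888064/271615; -2888064/271615 2016222/271615]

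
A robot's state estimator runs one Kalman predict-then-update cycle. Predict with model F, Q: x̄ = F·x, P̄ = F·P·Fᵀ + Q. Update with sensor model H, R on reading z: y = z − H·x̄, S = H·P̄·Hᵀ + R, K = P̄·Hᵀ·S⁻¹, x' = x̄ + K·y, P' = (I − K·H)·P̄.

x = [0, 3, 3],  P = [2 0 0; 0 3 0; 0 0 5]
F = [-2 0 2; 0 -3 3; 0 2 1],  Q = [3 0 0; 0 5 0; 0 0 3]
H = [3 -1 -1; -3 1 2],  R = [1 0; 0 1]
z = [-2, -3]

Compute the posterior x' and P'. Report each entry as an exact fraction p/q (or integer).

x' = [-1561/1343, 2152/1343, -5012/1343]
P' = [11604/1343 32934/1343 1081/1343; 32934/1343 198667/2686 -420/1343; 1081/1343 -420/1343 2441/1343]

x̄ = F·x = [6, 0, 9]
P̄ = F·P·Fᵀ + Q = [31 30 10; 30 77 -3; 10 -3 20]
y = z − H·x̄ = [-11, -3]
S = H·P̄·Hᵀ + R = [131 -117; -117 125]
K = P̄·Hᵀ·S⁻¹ = [797/1343 284/1343; -223/2686 -617/2686; 1222/1343 1219/1343]
x' = x̄ + K·y = [-1561/1343, 2152/1343, -5012/1343]
P' = (I − K·H)·P̄ = [11604/1343 32934/1343 1081/1343; 32934/1343 198667/2686 -420/1343; 1081/1343 -420/1343 2441/1343]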